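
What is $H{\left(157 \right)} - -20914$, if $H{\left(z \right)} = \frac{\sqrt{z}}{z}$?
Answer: $20914 + \frac{\sqrt{157}}{157} \approx 20914.0$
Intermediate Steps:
$H{\left(z \right)} = \frac{1}{\sqrt{z}}$
$H{\left(157 \right)} - -20914 = \frac{1}{\sqrt{157}} - -20914 = \frac{\sqrt{157}}{157} + 20914 = 20914 + \frac{\sqrt{157}}{157}$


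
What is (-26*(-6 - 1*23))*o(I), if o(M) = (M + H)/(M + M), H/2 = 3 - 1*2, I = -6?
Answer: 754/3 ≈ 251.33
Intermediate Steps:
H = 2 (H = 2*(3 - 1*2) = 2*(3 - 2) = 2*1 = 2)
o(M) = (2 + M)/(2*M) (o(M) = (M + 2)/(M + M) = (2 + M)/((2*M)) = (2 + M)*(1/(2*M)) = (2 + M)/(2*M))
(-26*(-6 - 1*23))*o(I) = (-26*(-6 - 1*23))*((½)*(2 - 6)/(-6)) = (-26*(-6 - 23))*((½)*(-⅙)*(-4)) = -26*(-29)*(⅓) = 754*(⅓) = 754/3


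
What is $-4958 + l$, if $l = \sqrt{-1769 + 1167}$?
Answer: $-4958 + i \sqrt{602} \approx -4958.0 + 24.536 i$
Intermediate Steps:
$l = i \sqrt{602}$ ($l = \sqrt{-602} = i \sqrt{602} \approx 24.536 i$)
$-4958 + l = -4958 + i \sqrt{602}$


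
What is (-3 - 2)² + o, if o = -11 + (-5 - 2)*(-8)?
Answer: 70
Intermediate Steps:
o = 45 (o = -11 - 7*(-8) = -11 + 56 = 45)
(-3 - 2)² + o = (-3 - 2)² + 45 = (-5)² + 45 = 25 + 45 = 70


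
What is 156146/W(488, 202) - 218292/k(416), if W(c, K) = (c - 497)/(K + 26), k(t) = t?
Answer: -1234341703/312 ≈ -3.9562e+6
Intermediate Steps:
W(c, K) = (-497 + c)/(26 + K)
156146/W(488, 202) - 218292/k(416) = 156146/(((-497 + 488)/(26 + 202))) - 218292/416 = 156146/((-9/228)) - 218292*1/416 = 156146/(((1/228)*(-9))) - 54573/104 = 156146/(-3/76) - 54573/104 = 156146*(-76/3) - 54573/104 = -11867096/3 - 54573/104 = -1234341703/312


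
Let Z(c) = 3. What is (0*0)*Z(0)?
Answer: 0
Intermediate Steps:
(0*0)*Z(0) = (0*0)*3 = 0*3 = 0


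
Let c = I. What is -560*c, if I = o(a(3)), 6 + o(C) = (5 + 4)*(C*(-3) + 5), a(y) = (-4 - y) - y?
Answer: -173040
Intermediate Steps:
a(y) = -4 - 2*y
o(C) = 39 - 27*C (o(C) = -6 + (5 + 4)*(C*(-3) + 5) = -6 + 9*(-3*C + 5) = -6 + 9*(5 - 3*C) = -6 + (45 - 27*C) = 39 - 27*C)
I = 309 (I = 39 - 27*(-4 - 2*3) = 39 - 27*(-4 - 6) = 39 - 27*(-10) = 39 + 270 = 309)
c = 309
-560*c = -560*309 = -173040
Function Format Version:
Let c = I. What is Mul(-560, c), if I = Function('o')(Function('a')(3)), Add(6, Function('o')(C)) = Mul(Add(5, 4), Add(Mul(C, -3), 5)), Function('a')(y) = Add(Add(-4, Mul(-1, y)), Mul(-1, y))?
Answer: -173040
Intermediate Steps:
Function('a')(y) = Add(-4, Mul(-2, y))
Function('o')(C) = Add(39, Mul(-27, C)) (Function('o')(C) = Add(-6, Mul(Add(5, 4), Add(Mul(C, -3), 5))) = Add(-6, Mul(9, Add(Mul(-3, C), 5))) = Add(-6, Mul(9, Add(5, Mul(-3, C)))) = Add(-6, Add(45, Mul(-27, C))) = Add(39, Mul(-27, C)))
I = 309 (I = Add(39, Mul(-27, Add(-4, Mul(-2, 3)))) = Add(39, Mul(-27, Add(-4, -6))) = Add(39, Mul(-27, -10)) = Add(39, 270) = 309)
c = 309
Mul(-560, c) = Mul(-560, 309) = -173040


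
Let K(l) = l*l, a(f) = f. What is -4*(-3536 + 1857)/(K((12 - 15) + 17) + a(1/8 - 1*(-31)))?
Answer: 2336/79 ≈ 29.570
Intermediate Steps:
K(l) = l**2
-4*(-3536 + 1857)/(K((12 - 15) + 17) + a(1/8 - 1*(-31))) = -4*(-3536 + 1857)/(((12 - 15) + 17)**2 + (1/8 - 1*(-31))) = -(-6716)/((-3 + 17)**2 + (1/8 + 31)) = -(-6716)/(14**2 + 249/8) = -(-6716)/(196 + 249/8) = -(-6716)/1817/8 = -(-6716)*8/1817 = -4*(-584/79) = 2336/79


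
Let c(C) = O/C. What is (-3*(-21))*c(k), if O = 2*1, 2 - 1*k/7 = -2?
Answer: 9/2 ≈ 4.5000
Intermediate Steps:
k = 28 (k = 14 - 7*(-2) = 14 + 14 = 28)
O = 2
c(C) = 2/C
(-3*(-21))*c(k) = (-3*(-21))*(2/28) = 63*(2*(1/28)) = 63*(1/14) = 9/2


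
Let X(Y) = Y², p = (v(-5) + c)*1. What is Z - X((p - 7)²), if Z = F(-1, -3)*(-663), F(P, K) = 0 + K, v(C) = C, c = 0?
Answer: -18747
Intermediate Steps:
F(P, K) = K
p = -5 (p = (-5 + 0)*1 = -5*1 = -5)
Z = 1989 (Z = -3*(-663) = 1989)
Z - X((p - 7)²) = 1989 - ((-5 - 7)²)² = 1989 - ((-12)²)² = 1989 - 1*144² = 1989 - 1*20736 = 1989 - 20736 = -18747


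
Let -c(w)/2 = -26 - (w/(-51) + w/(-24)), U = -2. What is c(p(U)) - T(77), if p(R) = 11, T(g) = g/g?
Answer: 10129/204 ≈ 49.652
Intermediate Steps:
T(g) = 1
c(w) = 52 - 25*w/204 (c(w) = -2*(-26 - (w/(-51) + w/(-24))) = -2*(-26 - (w*(-1/51) + w*(-1/24))) = -2*(-26 - (-w/51 - w/24)) = -2*(-26 - (-25)*w/408) = -2*(-26 + 25*w/408) = 52 - 25*w/204)
c(p(U)) - T(77) = (52 - 25/204*11) - 1*1 = (52 - 275/204) - 1 = 10333/204 - 1 = 10129/204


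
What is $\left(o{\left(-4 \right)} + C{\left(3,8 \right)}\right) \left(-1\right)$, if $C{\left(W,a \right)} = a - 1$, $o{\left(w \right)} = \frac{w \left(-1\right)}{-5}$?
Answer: $- \frac{31}{5} \approx -6.2$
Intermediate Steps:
$o{\left(w \right)} = \frac{w}{5}$ ($o{\left(w \right)} = - w \left(- \frac{1}{5}\right) = \frac{w}{5}$)
$C{\left(W,a \right)} = -1 + a$
$\left(o{\left(-4 \right)} + C{\left(3,8 \right)}\right) \left(-1\right) = \left(\frac{1}{5} \left(-4\right) + \left(-1 + 8\right)\right) \left(-1\right) = \left(- \frac{4}{5} + 7\right) \left(-1\right) = \frac{31}{5} \left(-1\right) = - \frac{31}{5}$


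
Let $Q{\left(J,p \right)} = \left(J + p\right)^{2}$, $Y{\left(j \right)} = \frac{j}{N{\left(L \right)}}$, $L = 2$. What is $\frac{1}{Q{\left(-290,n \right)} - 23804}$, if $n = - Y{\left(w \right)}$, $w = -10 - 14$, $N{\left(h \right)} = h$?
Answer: $\frac{1}{53480} \approx 1.8699 \cdot 10^{-5}$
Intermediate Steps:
$w = -24$ ($w = -10 - 14 = -24$)
$Y{\left(j \right)} = \frac{j}{2}$
$n = 12$ ($n = - \frac{-24}{2} = \left(-1\right) \left(-12\right) = 12$)
$\frac{1}{Q{\left(-290,n \right)} - 23804} = \frac{1}{\left(-290 + 12\right)^{2} - 23804} = \frac{1}{\left(-278\right)^{2} - 23804} = \frac{1}{77284 - 23804} = \frac{1}{53480}$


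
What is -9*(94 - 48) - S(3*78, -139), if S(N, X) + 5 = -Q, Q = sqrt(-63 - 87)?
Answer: -409 + 5*I*sqrt(6) ≈ -409.0 + 12.247*I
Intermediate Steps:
Q = 5*I*sqrt(6) (Q = sqrt(-150) = 5*I*sqrt(6) ≈ 12.247*I)
S(N, X) = -5 - 5*I*sqrt(6)
-9*(94 - 48) - S(3*78, -139) = -9*(94 - 48) - (-5 - 5*I*sqrt(6)) = -9*46 + (5 + 5*I*sqrt(6)) = -414 + (5 + 5*I*sqrt(6)) = -409 + 5*I*sqrt(6)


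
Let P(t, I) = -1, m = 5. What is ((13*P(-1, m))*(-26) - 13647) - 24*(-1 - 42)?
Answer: -12277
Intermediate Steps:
((13*P(-1, m))*(-26) - 13647) - 24*(-1 - 42) = ((13*(-1))*(-26) - 13647) - 24*(-1 - 42) = (-13*(-26) - 13647) - 24*(-43) = (338 - 13647) + 1032 = -13309 + 1032 = -12277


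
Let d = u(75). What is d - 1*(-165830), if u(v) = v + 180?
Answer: 166085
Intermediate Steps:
u(v) = 180 + v
d = 255 (d = 180 + 75 = 255)
d - 1*(-165830) = 255 - 1*(-165830) = 255 + 165830 = 166085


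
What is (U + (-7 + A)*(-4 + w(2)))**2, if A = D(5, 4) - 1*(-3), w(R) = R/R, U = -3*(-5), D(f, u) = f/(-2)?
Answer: 4761/4 ≈ 1190.3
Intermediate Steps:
D(f, u) = -f/2 (D(f, u) = f*(-1/2) = -f/2)
U = 15
w(R) = 1
A = 1/2 (A = -1/2*5 - 1*(-3) = -5/2 + 3 = 1/2 ≈ 0.50000)
(U + (-7 + A)*(-4 + w(2)))**2 = (15 + (-7 + 1/2)*(-4 + 1))**2 = (15 - 13/2*(-3))**2 = (15 + 39/2)**2 = (69/2)**2 = 4761/4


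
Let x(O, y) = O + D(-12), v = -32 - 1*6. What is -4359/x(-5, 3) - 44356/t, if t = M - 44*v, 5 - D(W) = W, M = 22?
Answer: -1319403/3388 ≈ -389.43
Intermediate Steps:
v = -38 (v = -32 - 6 = -38)
D(W) = 5 - W
x(O, y) = 17 + O (x(O, y) = O + (5 - 1*(-12)) = O + (5 + 12) = O + 17 = 17 + O)
t = 1694 (t = 22 - 44*(-38) = 22 + 1672 = 1694)
-4359/x(-5, 3) - 44356/t = -4359/(17 - 5) - 44356/1694 = -4359/12 - 44356*1/1694 = -4359*1/12 - 22178/847 = -1453/4 - 22178/847 = -1319403/3388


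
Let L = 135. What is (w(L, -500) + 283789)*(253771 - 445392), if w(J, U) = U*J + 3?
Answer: -41446089332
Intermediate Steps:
w(J, U) = 3 + J*U (w(J, U) = J*U + 3 = 3 + J*U)
(w(L, -500) + 283789)*(253771 - 445392) = ((3 + 135*(-500)) + 283789)*(253771 - 445392) = ((3 - 67500) + 283789)*(-191621) = (-67497 + 283789)*(-191621) = 216292*(-191621) = -41446089332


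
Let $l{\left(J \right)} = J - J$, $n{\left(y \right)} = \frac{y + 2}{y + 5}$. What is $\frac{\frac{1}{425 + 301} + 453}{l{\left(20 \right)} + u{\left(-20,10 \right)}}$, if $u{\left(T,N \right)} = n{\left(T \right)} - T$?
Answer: $\frac{1644395}{76956} \approx 21.368$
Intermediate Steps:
$n{\left(y \right)} = \frac{2 + y}{5 + y}$
$u{\left(T,N \right)} = - T + \frac{2 + T}{5 + T}$ ($u{\left(T,N \right)} = \frac{2 + T}{5 + T} - T = - T + \frac{2 + T}{5 + T}$)
$l{\left(J \right)} = 0$
$\frac{\frac{1}{425 + 301} + 453}{l{\left(20 \right)} + u{\left(-20,10 \right)}} = \frac{\frac{1}{425 + 301} + 453}{0 + \frac{2 - 20 - - 20 \left(5 - 20\right)}{5 - 20}} = \frac{\frac{1}{726} + 453}{0 + \frac{2 - 20 - \left(-20\right) \left(-15\right)}{-15}} = \frac{\frac{1}{726} + 453}{0 - \frac{2 - 20 - 300}{15}} = \frac{328879}{726 \left(0 - - \frac{106}{5}\right)} = \frac{328879}{726 \left(0 + \frac{106}{5}\right)} = \frac{328879}{726 \cdot \frac{106}{5}} = \frac{328879}{726} \cdot \frac{5}{106} = \frac{1644395}{76956}$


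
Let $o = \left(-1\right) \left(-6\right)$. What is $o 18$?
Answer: $108$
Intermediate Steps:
$o = 6$
$o 18 = 6 \cdot 18 = 108$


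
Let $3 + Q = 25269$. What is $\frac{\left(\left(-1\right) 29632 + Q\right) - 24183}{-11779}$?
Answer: $\frac{28549}{11779} \approx 2.4237$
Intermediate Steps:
$Q = 25266$ ($Q = -3 + 25269 = 25266$)
$\frac{\left(\left(-1\right) 29632 + Q\right) - 24183}{-11779} = \frac{\left(\left(-1\right) 29632 + 25266\right) - 24183}{-11779} = \left(\left(-29632 + 25266\right) - 24183\right) \left(- \frac{1}{11779}\right) = \left(-4366 - 24183\right) \left(- \frac{1}{11779}\right) = \left(-28549\right) \left(- \frac{1}{11779}\right) = \frac{28549}{11779}$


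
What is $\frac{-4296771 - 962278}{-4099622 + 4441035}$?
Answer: $- \frac{5259049}{341413} \approx -15.404$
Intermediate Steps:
$\frac{-4296771 - 962278}{-4099622 + 4441035} = - \frac{5259049}{341413}$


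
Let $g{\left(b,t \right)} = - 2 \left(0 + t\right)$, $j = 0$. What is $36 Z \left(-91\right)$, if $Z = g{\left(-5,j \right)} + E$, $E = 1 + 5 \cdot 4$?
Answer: $-68796$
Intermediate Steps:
$g{\left(b,t \right)} = - 2 t$
$E = 21$ ($E = 1 + 20 = 21$)
$Z = 21$ ($Z = \left(-2\right) 0 + 21 = 0 + 21 = 21$)
$36 Z \left(-91\right) = 36 \cdot 21 \left(-91\right) = 756 \left(-91\right) = -68796$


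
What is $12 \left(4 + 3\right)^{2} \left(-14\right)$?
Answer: $-8232$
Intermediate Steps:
$12 \left(4 + 3\right)^{2} \left(-14\right) = 12 \cdot 7^{2} \left(-14\right) = 12 \cdot 49 \left(-14\right) = 588 \left(-14\right) = -8232$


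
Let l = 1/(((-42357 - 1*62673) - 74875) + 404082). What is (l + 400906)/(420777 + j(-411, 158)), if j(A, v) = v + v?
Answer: 89873904363/94399365461 ≈ 0.95206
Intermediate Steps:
j(A, v) = 2*v
l = 1/224177 (l = 1/(((-42357 - 62673) - 74875) + 404082) = 1/((-105030 - 74875) + 404082) = 1/(-179905 + 404082) = 1/224177 ≈ 4.4608e-6)
(l + 400906)/(420777 + j(-411, 158)) = (1/224177 + 400906)/(420777 + 2*158) = 89873904363/(224177*(420777 + 316)) = (89873904363/224177)/421093 = (89873904363/224177)*(1/421093) = 89873904363/94399365461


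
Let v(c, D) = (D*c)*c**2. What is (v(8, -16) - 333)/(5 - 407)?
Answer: 8525/402 ≈ 21.206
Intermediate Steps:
v(c, D) = D*c**3
(v(8, -16) - 333)/(5 - 407) = (-16*8**3 - 333)/(5 - 407) = (-16*512 - 333)/(-402) = (-8192 - 333)*(-1/402) = -8525*(-1/402) = 8525/402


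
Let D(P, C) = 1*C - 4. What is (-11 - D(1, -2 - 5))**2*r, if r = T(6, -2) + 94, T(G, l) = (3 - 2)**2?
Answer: 0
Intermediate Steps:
T(G, l) = 1 (T(G, l) = 1**2 = 1)
D(P, C) = -4 + C (D(P, C) = C - 4 = -4 + C)
r = 95 (r = 1 + 94 = 95)
(-11 - D(1, -2 - 5))**2*r = (-11 - (-4 + (-2 - 5)))**2*95 = (-11 - (-4 - 7))**2*95 = (-11 - 1*(-11))**2*95 = (-11 + 11)**2*95 = 0**2*95 = 0*95 = 0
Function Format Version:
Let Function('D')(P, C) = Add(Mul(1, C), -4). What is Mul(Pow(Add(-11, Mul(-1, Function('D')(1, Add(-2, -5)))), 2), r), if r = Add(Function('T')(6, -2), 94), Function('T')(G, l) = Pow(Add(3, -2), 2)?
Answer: 0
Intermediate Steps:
Function('T')(G, l) = 1 (Function('T')(G, l) = Pow(1, 2) = 1)
Function('D')(P, C) = Add(-4, C) (Function('D')(P, C) = Add(C, -4) = Add(-4, C))
r = 95 (r = Add(1, 94) = 95)
Mul(Pow(Add(-11, Mul(-1, Function('D')(1, Add(-2, -5)))), 2), r) = Mul(Pow(Add(-11, Mul(-1, Add(-4, Add(-2, -5)))), 2), 95) = Mul(Pow(Add(-11, Mul(-1, Add(-4, -7))), 2), 95) = Mul(Pow(Add(-11, Mul(-1, -11)), 2), 95) = Mul(Pow(Add(-11, 11), 2), 95) = Mul(Pow(0, 2), 95) = Mul(0, 95) = 0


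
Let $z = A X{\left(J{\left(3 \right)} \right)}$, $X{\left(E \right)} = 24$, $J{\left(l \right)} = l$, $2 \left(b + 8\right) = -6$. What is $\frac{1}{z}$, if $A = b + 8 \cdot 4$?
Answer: $\frac{1}{504} \approx 0.0019841$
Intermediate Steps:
$b = -11$ ($b = -8 + \frac{1}{2} \left(-6\right) = -8 - 3 = -11$)
$A = 21$ ($A = -11 + 8 \cdot 4 = -11 + 32 = 21$)
$z = 504$ ($z = 21 \cdot 24 = 504$)
$\frac{1}{z} = \frac{1}{504}$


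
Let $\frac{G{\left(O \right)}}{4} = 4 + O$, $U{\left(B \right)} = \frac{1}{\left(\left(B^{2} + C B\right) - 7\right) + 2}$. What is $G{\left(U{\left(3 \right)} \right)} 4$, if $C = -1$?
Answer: $80$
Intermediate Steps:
$U{\left(B \right)} = \frac{1}{-5 + B^{2} - B}$ ($U{\left(B \right)} = \frac{1}{\left(\left(B^{2} - B\right) - 7\right) + 2} = \frac{1}{\left(-7 + B^{2} - B\right) + 2} = \frac{1}{-5 + B^{2} - B}$)
$G{\left(O \right)} = 16 + 4 O$ ($G{\left(O \right)} = 4 \left(4 + O\right) = 16 + 4 O$)
$G{\left(U{\left(3 \right)} \right)} 4 = \left(16 + \frac{4}{-5 + 3^{2} - 3}\right) 4 = \left(16 + \frac{4}{-5 + 9 - 3}\right) 4 = \left(16 + \frac{4}{1}\right) 4 = \left(16 + 4 \cdot 1\right) 4 = \left(16 + 4\right) 4 = 20 \cdot 4 = 80$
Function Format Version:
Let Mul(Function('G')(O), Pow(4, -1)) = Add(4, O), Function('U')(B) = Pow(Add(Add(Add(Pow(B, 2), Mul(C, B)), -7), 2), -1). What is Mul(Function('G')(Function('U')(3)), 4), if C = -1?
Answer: 80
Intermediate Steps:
Function('U')(B) = Pow(Add(-5, Pow(B, 2), Mul(-1, B)), -1) (Function('U')(B) = Pow(Add(Add(Add(Pow(B, 2), Mul(-1, B)), -7), 2), -1) = Pow(Add(Add(-7, Pow(B, 2), Mul(-1, B)), 2), -1) = Pow(Add(-5, Pow(B, 2), Mul(-1, B)), -1))
Function('G')(O) = Add(16, Mul(4, O)) (Function('G')(O) = Mul(4, Add(4, O)) = Add(16, Mul(4, O)))
Mul(Function('G')(Function('U')(3)), 4) = Mul(Add(16, Mul(4, Pow(Add(-5, Pow(3, 2), Mul(-1, 3)), -1))), 4) = Mul(Add(16, Mul(4, Pow(Add(-5, 9, -3), -1))), 4) = Mul(Add(16, Mul(4, Pow(1, -1))), 4) = Mul(Add(16, Mul(4, 1)), 4) = Mul(Add(16, 4), 4) = Mul(20, 4) = 80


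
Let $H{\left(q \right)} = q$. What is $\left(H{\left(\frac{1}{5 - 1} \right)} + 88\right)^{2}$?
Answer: $\frac{124609}{16} \approx 7788.1$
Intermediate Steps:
$\left(H{\left(\frac{1}{5 - 1} \right)} + 88\right)^{2} = \left(\frac{1}{5 - 1} + 88\right)^{2} = \left(\frac{1}{4} + 88\right)^{2} = \left(\frac{353}{4}\right)^{2} = \frac{124609}{16}$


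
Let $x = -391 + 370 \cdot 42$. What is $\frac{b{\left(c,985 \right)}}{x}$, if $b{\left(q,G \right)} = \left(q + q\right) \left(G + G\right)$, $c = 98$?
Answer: $\frac{386120}{15149} \approx 25.488$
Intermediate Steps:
$b{\left(q,G \right)} = 4 G q$ ($b{\left(q,G \right)} = 2 q 2 G = 4 G q$)
$x = 15149$ ($x = -391 + 15540 = 15149$)
$\frac{b{\left(c,985 \right)}}{x} = \frac{4 \cdot 985 \cdot 98}{15149} = 386120 \cdot \frac{1}{15149} = \frac{386120}{15149}$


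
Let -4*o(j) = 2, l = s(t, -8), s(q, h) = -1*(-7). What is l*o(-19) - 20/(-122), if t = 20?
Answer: -407/122 ≈ -3.3361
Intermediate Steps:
s(q, h) = 7
l = 7
o(j) = -½ (o(j) = -¼*2 = -½)
l*o(-19) - 20/(-122) = 7*(-½) - 20/(-122) = -7/2 - 20*(-1/122) = -7/2 + 10/61 = -407/122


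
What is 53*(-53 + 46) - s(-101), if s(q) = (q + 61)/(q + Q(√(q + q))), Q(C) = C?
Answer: -38253/103 - 40*I*√202/10403 ≈ -371.39 - 0.054648*I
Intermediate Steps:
s(q) = (61 + q)/(q + √2*√q) (s(q) = (q + 61)/(q + √(q + q)) = (61 + q)/(q + √(2*q)) = (61 + q)/(q + √2*√q))
53*(-53 + 46) - s(-101) = 53*(-53 + 46) - (61 - 101)/(-101 + √2*√(-101)) = 53*(-7) - (-40)/(-101 + √2*(I*√101)) = -371 - (-40)/(-101 + I*√202) = -371 + 40/(-101 + I*√202)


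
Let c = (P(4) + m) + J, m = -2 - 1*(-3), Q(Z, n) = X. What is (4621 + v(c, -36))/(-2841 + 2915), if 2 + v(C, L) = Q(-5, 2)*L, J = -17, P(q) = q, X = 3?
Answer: 4511/74 ≈ 60.959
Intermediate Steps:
Q(Z, n) = 3
m = 1 (m = -2 + 3 = 1)
c = -12 (c = (4 + 1) - 17 = 5 - 17 = -12)
v(C, L) = -2 + 3*L
(4621 + v(c, -36))/(-2841 + 2915) = (4621 + (-2 + 3*(-36)))/(-2841 + 2915) = (4621 + (-2 - 108))/74 = (4621 - 110)*(1/74) = 4511*(1/74) = 4511/74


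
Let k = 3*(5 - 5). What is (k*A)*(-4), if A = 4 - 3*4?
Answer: 0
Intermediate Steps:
k = 0 (k = 3*0 = 0)
A = -8 (A = 4 - 12 = -8)
(k*A)*(-4) = (0*(-8))*(-4) = 0*(-4) = 0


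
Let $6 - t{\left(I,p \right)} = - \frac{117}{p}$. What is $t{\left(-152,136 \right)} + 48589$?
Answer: $\frac{6609037}{136} \approx 48596.0$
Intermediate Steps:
$t{\left(I,p \right)} = 6 + \frac{117}{p}$ ($t{\left(I,p \right)} = 6 - - \frac{117}{p} = 6 + \frac{117}{p}$)
$t{\left(-152,136 \right)} + 48589 = \left(6 + \frac{117}{136}\right) + 48589 = \frac{933}{136} + 48589 = \frac{6609037}{136}$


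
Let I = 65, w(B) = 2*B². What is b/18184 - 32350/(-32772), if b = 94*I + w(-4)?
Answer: 98692253/74490756 ≈ 1.3249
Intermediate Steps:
b = 6142 (b = 94*65 + 2*(-4)² = 6110 + 2*16 = 6110 + 32 = 6142)
b/18184 - 32350/(-32772) = 6142/18184 - 32350/(-32772) = 6142*(1/18184) - 32350*(-1/32772) = 3071/9092 + 16175/16386 = 98692253/74490756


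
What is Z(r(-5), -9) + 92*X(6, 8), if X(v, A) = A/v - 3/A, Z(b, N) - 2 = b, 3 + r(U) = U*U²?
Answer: -227/6 ≈ -37.833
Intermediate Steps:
r(U) = -3 + U³ (r(U) = -3 + U*U² = -3 + U³)
Z(b, N) = 2 + b
X(v, A) = -3/A + A/v
Z(r(-5), -9) + 92*X(6, 8) = (2 + (-3 + (-5)³)) + 92*(-3/8 + 8/6) = (2 + (-3 - 125)) + 92*(-3*⅛ + 8*(⅙)) = (2 - 128) + 92*(-3/8 + 4/3) = -126 + 92*(23/24) = -126 + 529/6 = -227/6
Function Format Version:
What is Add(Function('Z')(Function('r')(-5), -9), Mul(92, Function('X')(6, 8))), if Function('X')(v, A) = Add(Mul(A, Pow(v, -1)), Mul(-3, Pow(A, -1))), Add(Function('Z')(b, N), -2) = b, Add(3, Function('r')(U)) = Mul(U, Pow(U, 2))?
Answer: Rational(-227, 6) ≈ -37.833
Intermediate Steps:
Function('r')(U) = Add(-3, Pow(U, 3)) (Function('r')(U) = Add(-3, Mul(U, Pow(U, 2))) = Add(-3, Pow(U, 3)))
Function('Z')(b, N) = Add(2, b)
Function('X')(v, A) = Add(Mul(-3, Pow(A, -1)), Mul(A, Pow(v, -1)))
Add(Function('Z')(Function('r')(-5), -9), Mul(92, Function('X')(6, 8))) = Add(Add(2, Add(-3, Pow(-5, 3))), Mul(92, Add(Mul(-3, Pow(8, -1)), Mul(8, Pow(6, -1))))) = Add(Add(2, Add(-3, -125)), Mul(92, Add(Mul(-3, Rational(1, 8)), Mul(8, Rational(1, 6))))) = Add(Add(2, -128), Mul(92, Add(Rational(-3, 8), Rational(4, 3)))) = Add(-126, Mul(92, Rational(23, 24))) = Add(-126, Rational(529, 6)) = Rational(-227, 6)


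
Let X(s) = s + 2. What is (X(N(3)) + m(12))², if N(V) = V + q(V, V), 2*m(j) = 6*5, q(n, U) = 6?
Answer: 676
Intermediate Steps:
m(j) = 15 (m(j) = (6*5)/2 = (½)*30 = 15)
N(V) = 6 + V (N(V) = V + 6 = 6 + V)
X(s) = 2 + s
(X(N(3)) + m(12))² = ((2 + (6 + 3)) + 15)² = ((2 + 9) + 15)² = (11 + 15)² = 26² = 676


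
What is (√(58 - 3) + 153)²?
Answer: (153 + √55)² ≈ 25733.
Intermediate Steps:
(√(58 - 3) + 153)² = (√55 + 153)² = (153 + √55)²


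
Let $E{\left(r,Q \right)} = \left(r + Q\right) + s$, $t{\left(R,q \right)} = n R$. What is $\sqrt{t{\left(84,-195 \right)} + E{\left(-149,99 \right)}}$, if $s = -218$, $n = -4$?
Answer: $2 i \sqrt{151} \approx 24.576 i$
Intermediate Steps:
$t{\left(R,q \right)} = - 4 R$
$E{\left(r,Q \right)} = -218 + Q + r$ ($E{\left(r,Q \right)} = \left(r + Q\right) - 218 = \left(Q + r\right) - 218 = -218 + Q + r$)
$\sqrt{t{\left(84,-195 \right)} + E{\left(-149,99 \right)}} = \sqrt{\left(-4\right) 84 - 268} = \sqrt{-336 - 268} = \sqrt{-604} = 2 i \sqrt{151}$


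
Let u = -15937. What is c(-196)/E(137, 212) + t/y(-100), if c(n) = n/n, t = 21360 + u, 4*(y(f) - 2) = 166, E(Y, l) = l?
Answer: 79291/636 ≈ 124.67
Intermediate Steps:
y(f) = 87/2 (y(f) = 2 + (¼)*166 = 2 + 83/2 = 87/2)
t = 5423 (t = 21360 - 15937 = 5423)
c(n) = 1
c(-196)/E(137, 212) + t/y(-100) = 1/212 + 5423/(87/2) = 1*(1/212) + 5423*(2/87) = 1/212 + 374/3 = 79291/636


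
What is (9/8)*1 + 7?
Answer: 65/8 ≈ 8.1250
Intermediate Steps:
(9/8)*1 + 7 = 9/8 + 7 = 65/8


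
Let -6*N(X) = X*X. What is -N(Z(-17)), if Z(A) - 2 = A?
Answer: 75/2 ≈ 37.500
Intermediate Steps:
Z(A) = 2 + A
N(X) = -X²/6 (N(X) = -X*X/6 = -X²/6)
-N(Z(-17)) = -(-1)*(2 - 17)²/6 = -(-1)*(-15)²/6 = -(-1)*225/6 = -1*(-75/2) = 75/2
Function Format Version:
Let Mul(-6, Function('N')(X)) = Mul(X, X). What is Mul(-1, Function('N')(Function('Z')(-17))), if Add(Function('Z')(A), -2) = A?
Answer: Rational(75, 2) ≈ 37.500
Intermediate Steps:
Function('Z')(A) = Add(2, A)
Function('N')(X) = Mul(Rational(-1, 6), Pow(X, 2)) (Function('N')(X) = Mul(Rational(-1, 6), Mul(X, X)) = Mul(Rational(-1, 6), Pow(X, 2)))
Mul(-1, Function('N')(Function('Z')(-17))) = Mul(-1, Mul(Rational(-1, 6), Pow(Add(2, -17), 2))) = Mul(-1, Mul(Rational(-1, 6), Pow(-15, 2))) = Mul(-1, Mul(Rational(-1, 6), 225)) = Mul(-1, Rational(-75, 2)) = Rational(75, 2)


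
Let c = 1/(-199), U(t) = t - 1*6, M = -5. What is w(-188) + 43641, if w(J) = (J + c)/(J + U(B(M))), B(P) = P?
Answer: 1728264654/39601 ≈ 43642.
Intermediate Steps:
U(t) = -6 + t (U(t) = t - 6 = -6 + t)
c = -1/199 ≈ -0.0050251
w(J) = (-1/199 + J)/(-11 + J) (w(J) = (J - 1/199)/(J + (-6 - 5)) = (-1/199 + J)/(J - 11) = (-1/199 + J)/(-11 + J))
w(-188) + 43641 = (-1/199 - 188)/(-11 - 188) + 43641 = -37413/199/(-199) + 43641 = -1/199*(-37413/199) + 43641 = 37413/39601 + 43641 = 1728264654/39601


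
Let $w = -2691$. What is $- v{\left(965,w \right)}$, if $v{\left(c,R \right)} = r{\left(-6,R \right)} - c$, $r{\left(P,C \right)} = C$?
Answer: $3656$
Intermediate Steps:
$v{\left(c,R \right)} = R - c$
$- v{\left(965,w \right)} = - (-2691 - 965) = \left(-1\right) \left(-3656\right) = 3656$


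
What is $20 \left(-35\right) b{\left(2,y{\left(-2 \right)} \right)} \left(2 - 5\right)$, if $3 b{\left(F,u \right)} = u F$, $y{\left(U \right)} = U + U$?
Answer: $-5600$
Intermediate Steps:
$y{\left(U \right)} = 2 U$
$b{\left(F,u \right)} = \frac{F u}{3}$ ($b{\left(F,u \right)} = \frac{u F}{3} = \frac{F u}{3}$)
$20 \left(-35\right) b{\left(2,y{\left(-2 \right)} \right)} \left(2 - 5\right) = 20 \left(-35\right) \frac{1}{3} \cdot 2 \cdot 2 \left(-2\right) \left(2 - 5\right) = - 700 \cdot \frac{1}{3} \cdot 2 \left(-4\right) \left(-3\right) = - 700 \left(\left(- \frac{8}{3}\right) \left(-3\right)\right) = \left(-700\right) 8 = -5600$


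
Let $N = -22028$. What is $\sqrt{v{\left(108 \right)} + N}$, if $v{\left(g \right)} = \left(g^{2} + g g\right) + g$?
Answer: $8 \sqrt{22} \approx 37.523$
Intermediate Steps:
$v{\left(g \right)} = g + 2 g^{2}$ ($v{\left(g \right)} = \left(g^{2} + g^{2}\right) + g = 2 g^{2} + g = g + 2 g^{2}$)
$\sqrt{v{\left(108 \right)} + N} = \sqrt{108 \left(1 + 2 \cdot 108\right) - 22028} = \sqrt{108 \left(1 + 216\right) - 22028} = \sqrt{108 \cdot 217 - 22028} = \sqrt{23436 - 22028} = \sqrt{1408} = 8 \sqrt{22}$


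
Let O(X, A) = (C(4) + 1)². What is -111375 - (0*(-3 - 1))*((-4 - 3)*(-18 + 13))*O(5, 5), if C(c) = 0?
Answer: -111375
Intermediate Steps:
O(X, A) = 1 (O(X, A) = (0 + 1)² = 1² = 1)
-111375 - (0*(-3 - 1))*((-4 - 3)*(-18 + 13))*O(5, 5) = -111375 - (0*(-3 - 1))*((-4 - 3)*(-18 + 13)) = -111375 - (0*(-4))*(-7*(-5)) = -111375 - 0*35 = -111375 - 0 = -111375 - 1*0 = -111375 + 0 = -111375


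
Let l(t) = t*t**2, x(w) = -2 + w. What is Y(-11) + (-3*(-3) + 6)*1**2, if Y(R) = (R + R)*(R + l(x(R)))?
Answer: 48591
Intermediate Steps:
l(t) = t**3
Y(R) = 2*R*(R + (-2 + R)**3) (Y(R) = (R + R)*(R + (-2 + R)**3) = (2*R)*(R + (-2 + R)**3) = 2*R*(R + (-2 + R)**3))
Y(-11) + (-3*(-3) + 6)*1**2 = 2*(-11)*(-11 + (-2 - 11)**3) + (-3*(-3) + 6)*1**2 = 2*(-11)*(-11 + (-13)**3) + (9 + 6)*1 = 2*(-11)*(-11 - 2197) + 15*1 = 2*(-11)*(-2208) + 15 = 48576 + 15 = 48591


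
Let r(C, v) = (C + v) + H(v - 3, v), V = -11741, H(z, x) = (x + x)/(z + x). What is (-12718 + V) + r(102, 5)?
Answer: -170454/7 ≈ -24351.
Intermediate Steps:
H(z, x) = 2*x/(x + z) (H(z, x) = (2*x)/(x + z) = 2*x/(x + z))
r(C, v) = C + v + 2*v/(-3 + 2*v) (r(C, v) = (C + v) + 2*v/(v + (v - 3)) = (C + v) + 2*v/(v + (-3 + v)) = (C + v) + 2*v/(-3 + 2*v) = C + v + 2*v/(-3 + 2*v))
(-12718 + V) + r(102, 5) = (-12718 - 11741) + (2*5 + (-3 + 2*5)*(102 + 5))/(-3 + 2*5) = -24459 + (10 + (-3 + 10)*107)/(-3 + 10) = -24459 + (10 + 7*107)/7 = -24459 + (10 + 749)/7 = -24459 + (⅐)*759 = -24459 + 759/7 = -170454/7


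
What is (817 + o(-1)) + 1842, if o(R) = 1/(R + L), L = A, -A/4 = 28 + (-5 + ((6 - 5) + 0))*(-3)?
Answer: 428098/161 ≈ 2659.0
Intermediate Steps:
A = -160 (A = -4*(28 + (-5 + ((6 - 5) + 0))*(-3)) = -4*(28 + (-5 + (1 + 0))*(-3)) = -4*(28 + (-5 + 1)*(-3)) = -4*(28 - 4*(-3)) = -4*(28 + 12) = -4*40 = -160)
L = -160
o(R) = 1/(-160 + R) (o(R) = 1/(R - 160) = 1/(-160 + R))
(817 + o(-1)) + 1842 = (817 + 1/(-160 - 1)) + 1842 = (817 + 1/(-161)) + 1842 = (817 - 1/161) + 1842 = 131536/161 + 1842 = 428098/161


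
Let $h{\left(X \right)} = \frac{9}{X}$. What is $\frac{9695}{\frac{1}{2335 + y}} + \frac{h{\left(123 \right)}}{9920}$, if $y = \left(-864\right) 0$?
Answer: $\frac{9207256184003}{406720} \approx 2.2638 \cdot 10^{7}$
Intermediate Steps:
$y = 0$
$\frac{9695}{\frac{1}{2335 + y}} + \frac{h{\left(123 \right)}}{9920} = \frac{9695}{\frac{1}{2335 + 0}} + \frac{9 \cdot \frac{1}{123}}{9920} = \frac{9695}{\frac{1}{2335}} + 9 \cdot \frac{1}{123} \cdot \frac{1}{9920} = 9695 \frac{1}{\frac{1}{2335}} + \frac{3}{41} \cdot \frac{1}{9920} = 9695 \cdot 2335 + \frac{3}{406720} = 22637825 + \frac{3}{406720} = \frac{9207256184003}{406720}$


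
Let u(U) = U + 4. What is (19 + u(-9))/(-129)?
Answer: -14/129 ≈ -0.10853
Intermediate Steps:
u(U) = 4 + U
(19 + u(-9))/(-129) = (19 + (4 - 9))/(-129) = (19 - 5)*(-1/129) = 14*(-1/129) = -14/129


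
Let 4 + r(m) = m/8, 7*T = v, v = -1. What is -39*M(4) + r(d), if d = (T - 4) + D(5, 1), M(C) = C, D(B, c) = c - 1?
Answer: -8989/56 ≈ -160.52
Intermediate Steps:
D(B, c) = -1 + c
T = -1/7 (T = (1/7)*(-1) = -1/7 ≈ -0.14286)
d = -29/7 (d = (-1/7 - 4) + (-1 + 1) = -29/7 + 0 = -29/7 ≈ -4.1429)
r(m) = -4 + m/8
-39*M(4) + r(d) = -39*4 + (-4 + (1/8)*(-29/7)) = -156 + (-4 - 29/56) = -156 - 253/56 = -8989/56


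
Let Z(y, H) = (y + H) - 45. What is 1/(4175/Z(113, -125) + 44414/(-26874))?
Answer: -255303/19121758 ≈ -0.013351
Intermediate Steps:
Z(y, H) = -45 + H + y (Z(y, H) = (H + y) - 45 = -45 + H + y)
1/(4175/Z(113, -125) + 44414/(-26874)) = 1/(4175/(-45 - 125 + 113) + 44414/(-26874)) = 1/(4175/(-57) + 44414*(-1/26874)) = 1/(4175*(-1/57) - 22207/13437) = 1/(-4175/57 - 22207/13437) = 1/(-19121758/255303) = -255303/19121758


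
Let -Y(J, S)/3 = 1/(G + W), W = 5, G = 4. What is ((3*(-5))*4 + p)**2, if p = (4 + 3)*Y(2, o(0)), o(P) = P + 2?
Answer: 34969/9 ≈ 3885.4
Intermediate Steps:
o(P) = 2 + P
Y(J, S) = -1/3 (Y(J, S) = -3/(4 + 5) = -3/9 = -3*1/9 = -1/3)
p = -7/3 (p = (4 + 3)*(-1/3) = 7*(-1/3) = -7/3 ≈ -2.3333)
((3*(-5))*4 + p)**2 = ((3*(-5))*4 - 7/3)**2 = (-15*4 - 7/3)**2 = (-60 - 7/3)**2 = (-187/3)**2 = 34969/9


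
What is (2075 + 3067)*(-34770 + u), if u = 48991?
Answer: 73124382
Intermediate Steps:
(2075 + 3067)*(-34770 + u) = (2075 + 3067)*(-34770 + 48991) = 5142*14221 = 73124382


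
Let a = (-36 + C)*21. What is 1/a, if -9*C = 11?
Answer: -3/2345 ≈ -0.0012793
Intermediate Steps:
C = -11/9 (C = -⅑*11 = -11/9 ≈ -1.2222)
a = -2345/3 (a = (-36 - 11/9)*21 = -335/9*21 = -2345/3 ≈ -781.67)
1/a = 1/(-2345/3) = -3/2345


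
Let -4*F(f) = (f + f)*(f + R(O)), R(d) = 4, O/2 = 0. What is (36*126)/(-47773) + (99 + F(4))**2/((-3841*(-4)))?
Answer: 259417093/733984372 ≈ 0.35344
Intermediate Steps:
O = 0 (O = 2*0 = 0)
F(f) = -f*(4 + f)/2 (F(f) = -(f + f)*(f + 4)/4 = -2*f*(4 + f)/4 = -f*(4 + f)/2)
(36*126)/(-47773) + (99 + F(4))**2/((-3841*(-4))) = (36*126)/(-47773) + (99 - 1/2*4*(4 + 4))**2/((-3841*(-4))) = 4536*(-1/47773) + (99 - 1/2*4*8)**2/15364 = -4536/47773 + (99 - 16)**2*(1/15364) = -4536/47773 + 83**2*(1/15364) = -4536/47773 + 6889*(1/15364) = -4536/47773 + 6889/15364 = 259417093/733984372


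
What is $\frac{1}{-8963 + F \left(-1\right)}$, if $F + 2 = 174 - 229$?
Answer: $- \frac{1}{8906} \approx -0.00011228$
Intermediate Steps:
$F = -57$ ($F = -2 + \left(174 - 229\right) = -2 - 55 = -57$)
$\frac{1}{-8963 + F \left(-1\right)} = \frac{1}{-8963 - -57} = \frac{1}{-8963 + 57} = \frac{1}{-8906} = - \frac{1}{8906}$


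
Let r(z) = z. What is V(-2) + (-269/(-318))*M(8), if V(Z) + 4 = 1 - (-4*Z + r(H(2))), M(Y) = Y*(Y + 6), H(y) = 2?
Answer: 12997/159 ≈ 81.742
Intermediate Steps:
M(Y) = Y*(6 + Y)
V(Z) = -5 + 4*Z (V(Z) = -4 + (1 - (-4*Z + 2)) = -4 + (1 - (2 - 4*Z)) = -4 + (1 + (-2 + 4*Z)) = -4 + (-1 + 4*Z) = -5 + 4*Z)
V(-2) + (-269/(-318))*M(8) = (-5 + 4*(-2)) + (-269/(-318))*(8*(6 + 8)) = (-5 - 8) + (-269*(-1/318))*(8*14) = -13 + (269/318)*112 = -13 + 15064/159 = 12997/159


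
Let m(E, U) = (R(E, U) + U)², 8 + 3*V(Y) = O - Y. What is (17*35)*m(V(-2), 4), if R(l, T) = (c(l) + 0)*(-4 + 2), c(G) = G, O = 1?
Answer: 287980/9 ≈ 31998.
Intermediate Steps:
R(l, T) = -2*l (R(l, T) = (l + 0)*(-4 + 2) = l*(-2) = -2*l)
V(Y) = -7/3 - Y/3 (V(Y) = -8/3 + (1 - Y)/3 = -8/3 + (⅓ - Y/3) = -7/3 - Y/3)
m(E, U) = (U - 2*E)² (m(E, U) = (-2*E + U)² = (U - 2*E)²)
(17*35)*m(V(-2), 4) = (17*35)*(-1*4 + 2*(-7/3 - ⅓*(-2)))² = 595*(-4 + 2*(-7/3 + ⅔))² = 595*(-4 + 2*(-5/3))² = 595*(-4 - 10/3)² = 595*(-22/3)² = 595*(484/9) = 287980/9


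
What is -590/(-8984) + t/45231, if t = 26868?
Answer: 44678067/67725884 ≈ 0.65969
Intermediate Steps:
-590/(-8984) + t/45231 = -590/(-8984) + 26868/45231 = -590*(-1/8984) + 26868*(1/45231) = 295/4492 + 8956/15077 = 44678067/67725884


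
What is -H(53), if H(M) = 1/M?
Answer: -1/53 ≈ -0.018868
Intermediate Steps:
-H(53) = -1/53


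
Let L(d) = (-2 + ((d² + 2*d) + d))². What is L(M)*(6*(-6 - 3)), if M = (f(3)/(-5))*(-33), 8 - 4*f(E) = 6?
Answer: -95327307/5000 ≈ -19065.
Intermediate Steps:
f(E) = ½ (f(E) = 2 - ¼*6 = 2 - 3/2 = ½)
M = 33/10 (M = ((½)/(-5))*(-33) = ((½)*(-⅕))*(-33) = -⅒*(-33) = 33/10 ≈ 3.3000)
L(d) = (-2 + d² + 3*d)² (L(d) = (-2 + (d² + 3*d))² = (-2 + d² + 3*d)²)
L(M)*(6*(-6 - 3)) = (-2 + (33/10)² + 3*(33/10))²*(6*(-6 - 3)) = (-2 + 1089/100 + 99/10)²*(6*(-9)) = (1879/100)²*(-54) = (3530641/10000)*(-54) = -95327307/5000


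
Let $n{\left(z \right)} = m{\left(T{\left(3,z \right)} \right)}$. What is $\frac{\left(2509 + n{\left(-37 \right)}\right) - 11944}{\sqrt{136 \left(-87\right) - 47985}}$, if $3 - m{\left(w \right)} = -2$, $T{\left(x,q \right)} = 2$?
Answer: $\frac{9430 i \sqrt{59817}}{59817} \approx 38.557 i$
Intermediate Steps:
$m{\left(w \right)} = 5$ ($m{\left(w \right)} = 3 - -2 = 3 + 2 = 5$)
$n{\left(z \right)} = 5$
$\frac{\left(2509 + n{\left(-37 \right)}\right) - 11944}{\sqrt{136 \left(-87\right) - 47985}} = \frac{\left(2509 + 5\right) - 11944}{\sqrt{136 \left(-87\right) - 47985}} = \frac{2514 - 11944}{\sqrt{-11832 - 47985}} = - \frac{9430}{\sqrt{-59817}} = - \frac{9430}{i \sqrt{59817}} = - 9430 \left(- \frac{i \sqrt{59817}}{59817}\right) = \frac{9430 i \sqrt{59817}}{59817}$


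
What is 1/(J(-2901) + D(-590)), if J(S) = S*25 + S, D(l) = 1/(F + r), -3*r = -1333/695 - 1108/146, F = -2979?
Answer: -452936356/34163177739861 ≈ -1.3258e-5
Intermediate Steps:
r = 482339/152205 (r = -(-1333/695 - 1108/146)/3 = -(-1333*1/695 - 1108*1/146)/3 = -(-1333/695 - 554/73)/3 = -⅓*(-482339/50735) = 482339/152205 ≈ 3.1690)
D(l) = -152205/452936356 (D(l) = 1/(-2979 + 482339/152205) = 1/(-452936356/152205) = -152205/452936356)
J(S) = 26*S (J(S) = 25*S + S = 26*S)
1/(J(-2901) + D(-590)) = 1/(26*(-2901) - 152205/452936356) = 1/(-75426 - 152205/452936356) = 1/(-34163177739861/452936356) = -452936356/34163177739861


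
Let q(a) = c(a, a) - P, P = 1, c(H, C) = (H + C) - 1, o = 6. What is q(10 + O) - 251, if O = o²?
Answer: -161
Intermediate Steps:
c(H, C) = -1 + C + H (c(H, C) = (C + H) - 1 = -1 + C + H)
O = 36 (O = 6² = 36)
q(a) = -2 + 2*a (q(a) = (-1 + a + a) - 1*1 = (-1 + 2*a) - 1 = -2 + 2*a)
q(10 + O) - 251 = (-2 + 2*(10 + 36)) - 251 = (-2 + 2*46) - 251 = (-2 + 92) - 251 = 90 - 251 = -161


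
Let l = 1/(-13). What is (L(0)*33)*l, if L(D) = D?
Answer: 0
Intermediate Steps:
l = -1/13 ≈ -0.076923
(L(0)*33)*l = (0*33)*(-1/13) = 0*(-1/13) = 0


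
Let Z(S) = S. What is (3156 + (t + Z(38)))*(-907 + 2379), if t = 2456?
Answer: 8316800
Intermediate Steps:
(3156 + (t + Z(38)))*(-907 + 2379) = (3156 + (2456 + 38))*(-907 + 2379) = (3156 + 2494)*1472 = 5650*1472 = 8316800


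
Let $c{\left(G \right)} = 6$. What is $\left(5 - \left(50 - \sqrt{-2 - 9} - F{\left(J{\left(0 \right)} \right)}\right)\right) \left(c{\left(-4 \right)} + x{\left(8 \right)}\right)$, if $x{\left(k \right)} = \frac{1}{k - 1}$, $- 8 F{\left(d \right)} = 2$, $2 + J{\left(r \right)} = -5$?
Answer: $- \frac{7783}{28} + \frac{43 i \sqrt{11}}{7} \approx -277.96 + 20.374 i$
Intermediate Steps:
$J{\left(r \right)} = -7$ ($J{\left(r \right)} = -2 - 5 = -7$)
$F{\left(d \right)} = - \frac{1}{4}$ ($F{\left(d \right)} = \left(- \frac{1}{8}\right) 2 = - \frac{1}{4}$)
$x{\left(k \right)} = \frac{1}{-1 + k}$
$\left(5 - \left(50 - \sqrt{-2 - 9} - F{\left(J{\left(0 \right)} \right)}\right)\right) \left(c{\left(-4 \right)} + x{\left(8 \right)}\right) = \left(5 - \left(\frac{201}{4} - \sqrt{-2 - 9}\right)\right) \left(6 + \frac{1}{-1 + 8}\right) = \left(5 - \left(\frac{201}{4} - i \sqrt{11}\right)\right) \left(6 + \frac{1}{7}\right) = \left(5 - \left(\frac{201}{4} - i \sqrt{11}\right)\right) \frac{43}{7} = \left(- \frac{181}{4} + i \sqrt{11}\right) \frac{43}{7} = - \frac{7783}{28} + \frac{43 i \sqrt{11}}{7}$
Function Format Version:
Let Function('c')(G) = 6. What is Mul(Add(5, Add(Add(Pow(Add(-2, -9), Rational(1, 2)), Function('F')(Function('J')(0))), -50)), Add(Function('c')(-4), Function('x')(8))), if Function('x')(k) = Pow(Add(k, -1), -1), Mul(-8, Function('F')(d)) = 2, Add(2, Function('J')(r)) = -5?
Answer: Add(Rational(-7783, 28), Mul(Rational(43, 7), I, Pow(11, Rational(1, 2)))) ≈ Add(-277.96, Mul(20.374, I))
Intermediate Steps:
Function('J')(r) = -7 (Function('J')(r) = Add(-2, -5) = -7)
Function('F')(d) = Rational(-1, 4) (Function('F')(d) = Mul(Rational(-1, 8), 2) = Rational(-1, 4))
Function('x')(k) = Pow(Add(-1, k), -1)
Mul(Add(5, Add(Add(Pow(Add(-2, -9), Rational(1, 2)), Function('F')(Function('J')(0))), -50)), Add(Function('c')(-4), Function('x')(8))) = Mul(Add(5, Add(Add(Pow(Add(-2, -9), Rational(1, 2)), Rational(-1, 4)), -50)), Add(6, Pow(Add(-1, 8), -1))) = Mul(Add(5, Add(Add(Pow(-11, Rational(1, 2)), Rational(-1, 4)), -50)), Add(6, Pow(7, -1))) = Mul(Add(5, Add(Add(Mul(I, Pow(11, Rational(1, 2))), Rational(-1, 4)), -50)), Add(6, Rational(1, 7))) = Mul(Add(5, Add(Add(Rational(-1, 4), Mul(I, Pow(11, Rational(1, 2)))), -50)), Rational(43, 7)) = Mul(Add(5, Add(Rational(-201, 4), Mul(I, Pow(11, Rational(1, 2))))), Rational(43, 7)) = Mul(Add(Rational(-181, 4), Mul(I, Pow(11, Rational(1, 2)))), Rational(43, 7)) = Add(Rational(-7783, 28), Mul(Rational(43, 7), I, Pow(11, Rational(1, 2))))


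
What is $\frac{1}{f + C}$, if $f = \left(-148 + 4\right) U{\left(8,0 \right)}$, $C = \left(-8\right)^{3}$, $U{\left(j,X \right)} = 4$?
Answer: $- \frac{1}{1088} \approx -0.00091912$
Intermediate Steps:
$C = -512$
$f = -576$ ($f = \left(-148 + 4\right) 4 = \left(-144\right) 4 = -576$)
$\frac{1}{f + C} = \frac{1}{-576 - 512} = \frac{1}{-1088} = - \frac{1}{1088}$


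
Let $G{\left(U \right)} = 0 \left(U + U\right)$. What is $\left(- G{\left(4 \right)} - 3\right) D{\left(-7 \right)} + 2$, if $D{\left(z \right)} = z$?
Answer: $23$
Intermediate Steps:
$G{\left(U \right)} = 0$ ($G{\left(U \right)} = 0 \cdot 2 U = 0$)
$\left(- G{\left(4 \right)} - 3\right) D{\left(-7 \right)} + 2 = \left(\left(-1\right) 0 - 3\right) \left(-7\right) + 2 = \left(0 - 3\right) \left(-7\right) + 2 = \left(-3\right) \left(-7\right) + 2 = 21 + 2 = 23$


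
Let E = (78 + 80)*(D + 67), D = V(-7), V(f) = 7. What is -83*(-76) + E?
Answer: 18000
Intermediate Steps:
D = 7
E = 11692 (E = (78 + 80)*(7 + 67) = 158*74 = 11692)
-83*(-76) + E = -83*(-76) + 11692 = 6308 + 11692 = 18000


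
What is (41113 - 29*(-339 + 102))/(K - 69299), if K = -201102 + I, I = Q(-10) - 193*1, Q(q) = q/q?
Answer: -47986/270593 ≈ -0.17734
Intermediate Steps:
Q(q) = 1
I = -192 (I = 1 - 193*1 = 1 - 193 = -192)
K = -201294 (K = -201102 - 192 = -201294)
(41113 - 29*(-339 + 102))/(K - 69299) = (41113 - 29*(-339 + 102))/(-201294 - 69299) = (41113 - 29*(-237))/(-270593) = (41113 + 6873)*(-1/270593) = 47986*(-1/270593) = -47986/270593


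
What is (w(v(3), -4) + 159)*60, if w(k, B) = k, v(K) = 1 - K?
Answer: 9420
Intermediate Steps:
(w(v(3), -4) + 159)*60 = ((1 - 1*3) + 159)*60 = ((1 - 3) + 159)*60 = (-2 + 159)*60 = 157*60 = 9420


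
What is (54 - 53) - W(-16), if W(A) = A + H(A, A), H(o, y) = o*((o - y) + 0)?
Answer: 17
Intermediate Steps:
H(o, y) = o*(o - y)
W(A) = A (W(A) = A + A*(A - A) = A + A*0 = A + 0 = A)
(54 - 53) - W(-16) = (54 - 53) - 1*(-16) = 1 + 16 = 17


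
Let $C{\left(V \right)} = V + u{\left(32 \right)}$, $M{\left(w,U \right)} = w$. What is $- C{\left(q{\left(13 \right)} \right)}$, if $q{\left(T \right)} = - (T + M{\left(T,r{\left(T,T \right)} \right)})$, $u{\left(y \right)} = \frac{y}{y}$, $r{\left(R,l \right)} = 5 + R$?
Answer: $25$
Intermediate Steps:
$u{\left(y \right)} = 1$
$q{\left(T \right)} = - 2 T$ ($q{\left(T \right)} = - (T + T) = - 2 T$)
$C{\left(V \right)} = 1 + V$ ($C{\left(V \right)} = V + 1 = 1 + V$)
$- C{\left(q{\left(13 \right)} \right)} = - (1 - 26) = \left(-1\right) \left(-25\right) = 25$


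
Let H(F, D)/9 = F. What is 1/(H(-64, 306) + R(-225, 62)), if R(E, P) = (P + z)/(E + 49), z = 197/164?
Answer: -28864/16636029 ≈ -0.0017350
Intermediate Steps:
z = 197/164 (z = 197*(1/164) = 197/164 ≈ 1.2012)
R(E, P) = (197/164 + P)/(49 + E) (R(E, P) = (P + 197/164)/(E + 49) = (197/164 + P)/(49 + E))
H(F, D) = 9*F
1/(H(-64, 306) + R(-225, 62)) = 1/(9*(-64) + (197/164 + 62)/(49 - 225)) = 1/(-576 + (10365/164)/(-176)) = 1/(-576 - 1/176*10365/164) = 1/(-576 - 10365/28864) = 1/(-16636029/28864) = -28864/16636029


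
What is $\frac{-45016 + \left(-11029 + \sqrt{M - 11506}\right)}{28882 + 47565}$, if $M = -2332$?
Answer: $- \frac{56045}{76447} + \frac{i \sqrt{13838}}{76447} \approx -0.73312 + 0.0015388 i$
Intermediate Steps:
$\frac{-45016 + \left(-11029 + \sqrt{M - 11506}\right)}{28882 + 47565} = \frac{-45016 - \left(11029 - \sqrt{-2332 - 11506}\right)}{28882 + 47565} = \frac{-45016 - \left(11029 - \sqrt{-13838}\right)}{76447} = \left(-45016 - \left(11029 - i \sqrt{13838}\right)\right) \frac{1}{76447} = \left(-56045 + i \sqrt{13838}\right) \frac{1}{76447} = - \frac{56045}{76447} + \frac{i \sqrt{13838}}{76447}$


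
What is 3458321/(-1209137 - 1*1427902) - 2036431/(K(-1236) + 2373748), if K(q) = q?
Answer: -13575056040161/6256406671968 ≈ -2.1698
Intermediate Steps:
3458321/(-1209137 - 1*1427902) - 2036431/(K(-1236) + 2373748) = 3458321/(-1209137 - 1*1427902) - 2036431/(-1236 + 2373748) = 3458321/(-1209137 - 1427902) - 2036431/2372512 = 3458321/(-2637039) - 2036431*1/2372512 = 3458321*(-1/2637039) - 2036431/2372512 = -3458321/2637039 - 2036431/2372512 = -13575056040161/6256406671968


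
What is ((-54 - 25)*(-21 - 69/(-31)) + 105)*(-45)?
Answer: -2215485/31 ≈ -71467.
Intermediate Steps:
((-54 - 25)*(-21 - 69/(-31)) + 105)*(-45) = (-79*(-21 - 69*(-1/31)) + 105)*(-45) = (-79*(-21 + 69/31) + 105)*(-45) = (-79*(-582/31) + 105)*(-45) = (45978/31 + 105)*(-45) = (49233/31)*(-45) = -2215485/31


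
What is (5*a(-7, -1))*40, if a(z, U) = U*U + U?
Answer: 0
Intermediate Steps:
a(z, U) = U + U² (a(z, U) = U² + U = U + U²)
(5*a(-7, -1))*40 = (5*(-(1 - 1)))*40 = (5*(-1*0))*40 = (5*0)*40 = 0*40 = 0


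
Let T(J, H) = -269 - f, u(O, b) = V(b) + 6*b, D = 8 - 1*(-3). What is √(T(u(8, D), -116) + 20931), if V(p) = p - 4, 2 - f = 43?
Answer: √20703 ≈ 143.89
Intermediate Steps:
f = -41 (f = 2 - 1*43 = 2 - 43 = -41)
D = 11 (D = 8 + 3 = 11)
V(p) = -4 + p
u(O, b) = -4 + 7*b (u(O, b) = (-4 + b) + 6*b = -4 + 7*b)
T(J, H) = -228 (T(J, H) = -269 - 1*(-41) = -269 + 41 = -228)
√(T(u(8, D), -116) + 20931) = √(-228 + 20931) = √20703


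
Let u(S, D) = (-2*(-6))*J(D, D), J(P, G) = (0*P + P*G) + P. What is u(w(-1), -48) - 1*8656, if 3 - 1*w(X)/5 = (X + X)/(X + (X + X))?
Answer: 18416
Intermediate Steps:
J(P, G) = P + G*P (J(P, G) = (0 + G*P) + P = G*P + P = P + G*P)
w(X) = 35/3 (w(X) = 15 - 5*(X + X)/(X + (X + X)) = 15 - 5*2*X/(X + 2*X) = 15 - 5*2*X/(3*X) = 15 - 5*2*X*1/(3*X) = 15 - 5*⅔ = 15 - 10/3 = 35/3)
u(S, D) = 12*D*(1 + D) (u(S, D) = (-2*(-6))*(D*(1 + D)) = 12*(D*(1 + D)) = 12*D*(1 + D))
u(w(-1), -48) - 1*8656 = 12*(-48)*(1 - 48) - 1*8656 = 12*(-48)*(-47) - 8656 = 27072 - 8656 = 18416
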